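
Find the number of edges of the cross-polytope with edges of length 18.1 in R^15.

Each 1-face is the convex hull of 2 vertices, one chosen as ±e_i from each of 2 distinct axes: 2^2·C(15,2) = 420.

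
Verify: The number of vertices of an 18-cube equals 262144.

True. The 18-cube has 2^18 = 262144 vertices.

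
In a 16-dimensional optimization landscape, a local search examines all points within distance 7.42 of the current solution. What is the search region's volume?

V_16(7.42) = π^(16/2) · (7.42)^16 / Γ(16/2 + 1) ≈ 1.98674e+13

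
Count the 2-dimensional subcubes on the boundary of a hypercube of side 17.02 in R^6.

Number of 2-faces = C(6,2) · 2^(6-2) = 15 · 16 = 240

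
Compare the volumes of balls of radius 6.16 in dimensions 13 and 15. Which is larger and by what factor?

V_13(6.16) ≈ 1.67452e+10, V_15(6.16) ≈ 2.66159e+11. The 15-ball is larger by a factor of 15.89.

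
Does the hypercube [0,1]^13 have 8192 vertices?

True. The 13-cube has 2^13 = 8192 vertices.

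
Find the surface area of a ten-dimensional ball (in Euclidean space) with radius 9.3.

S = n·V_n(r)/r = 10·V_10(9.3)/9.3 (volume-to-surface relation), giving 1.32713e+10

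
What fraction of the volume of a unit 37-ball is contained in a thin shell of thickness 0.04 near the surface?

Shell fraction = 1 - (1-0.04)^37 ≈ 0.779181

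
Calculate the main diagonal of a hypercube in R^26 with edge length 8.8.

The space diagonal of an n-cube of side s is s√n. Here 8.8·√26 ≈ 44.8714.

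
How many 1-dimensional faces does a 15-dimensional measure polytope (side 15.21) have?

f_1(15-cube) = (15 choose 1) · 2^14 = 245760.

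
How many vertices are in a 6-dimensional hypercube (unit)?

An n-cube has C(n,k)·2^(n-k) k-faces. Here C(6,0)·2^6 = 1·64 = 64.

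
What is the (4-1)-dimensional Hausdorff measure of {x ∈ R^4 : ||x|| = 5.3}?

S_4(5.3) = 2·π^(4/2)·(5.3)^3 / Γ(4/2) ≈ 2938.71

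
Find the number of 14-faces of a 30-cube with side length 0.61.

An n-cube has C(n,k)·2^(n-k) k-faces. Here C(30,14)·2^16 = 145422675·65536 = 9530420428800.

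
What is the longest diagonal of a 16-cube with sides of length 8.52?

The space diagonal of an n-cube of side s is s√n. Here 8.52·√16 = 34.08.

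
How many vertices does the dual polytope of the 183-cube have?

The 183-dimensional cross-polytope has 2n = 2·183 = 366 vertices.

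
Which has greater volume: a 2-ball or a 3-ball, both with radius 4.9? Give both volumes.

V_2(4.9) ≈ 75.4296. V_3(4.9) ≈ 492.807. The 3-ball is larger.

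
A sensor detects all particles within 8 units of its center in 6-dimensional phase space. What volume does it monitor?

V = 131072·π^3/3 ≈ 1.35468e+06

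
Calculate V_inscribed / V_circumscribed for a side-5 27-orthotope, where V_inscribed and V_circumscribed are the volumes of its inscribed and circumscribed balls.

Volume scales as r^n, and r_in/r_out = 1/√27, giving (1/√27)^27 ≈ 4.74886e-20.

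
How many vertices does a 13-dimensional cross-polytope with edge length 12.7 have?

Number of vertices = 2n = 26.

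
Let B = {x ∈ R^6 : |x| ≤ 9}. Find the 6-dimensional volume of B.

V_6(9) = π^(6/2) · (9)^6 / Γ(6/2 + 1) = 177147·π^3/2 ≈ 2.74633e+06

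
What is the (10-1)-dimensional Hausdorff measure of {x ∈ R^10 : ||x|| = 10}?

S_10(10) = 2·π^(10/2)·(10)^9 / Γ(10/2) = 250000000·π^5/3 ≈ 2.55016e+10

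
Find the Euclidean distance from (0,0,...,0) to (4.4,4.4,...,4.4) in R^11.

The space diagonal of an n-cube of side s is s√n. Here 4.4·√11 ≈ 14.5931.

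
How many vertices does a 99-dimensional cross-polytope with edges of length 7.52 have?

The 99-dimensional cross-polytope has 2n = 2·99 = 198 vertices.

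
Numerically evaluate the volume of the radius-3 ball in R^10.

V_10(3) = π^(10/2) · (3)^10 / Γ(10/2 + 1) = 19683·π^5/40 ≈ 150585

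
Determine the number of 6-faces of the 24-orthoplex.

Each 6-face is the convex hull of 7 vertices, one chosen as ±e_i from each of 7 distinct axes: 2^7·C(24,7) = 44301312.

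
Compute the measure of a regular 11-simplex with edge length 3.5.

V = (3.5^11 / 11!) · √((11+1) / 2^11) ≈ 0.00185148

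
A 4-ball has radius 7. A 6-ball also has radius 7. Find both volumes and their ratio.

V_4(7) ≈ 11848.5. V_6(7) ≈ 607976. Ratio V_4/V_6 ≈ 0.01949.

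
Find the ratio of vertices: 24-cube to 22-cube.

The 24-cube has 2^24 = 16777216 vertices. The 22-cube has 2^22 = 4194304 vertices. Ratio: 16777216/4194304 = 4.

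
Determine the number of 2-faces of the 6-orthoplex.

Number of 2-faces = 2^(2+1) · C(6,2+1) = 8 · 20 = 160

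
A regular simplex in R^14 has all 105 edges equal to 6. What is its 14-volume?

Volume = 6^14 · √(15/2^14) / 14! ≈ 0.0271985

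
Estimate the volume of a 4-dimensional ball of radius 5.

Volume = π^{4/2}·(5)^4/Γ(3) = 625·π^2/2 ≈ 3084.25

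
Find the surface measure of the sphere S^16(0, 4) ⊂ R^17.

The surface area of an n-ball is 2π^(n/2) r^(n-1) / Γ(n/2). For n=17, r=4: 2199023255552·π^8/2027025 ≈ 1.02937e+10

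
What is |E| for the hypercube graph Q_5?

The 5-cube has n·2^(n-1) = 5·2^4 = 5·16 = 80 edges.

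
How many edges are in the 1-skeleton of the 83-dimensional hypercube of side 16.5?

Number of 1-faces = C(83,1)·2^(83-1) = 83·4835703278458516698824704 = 401363372112056886002450432.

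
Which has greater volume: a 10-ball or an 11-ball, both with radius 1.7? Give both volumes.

V_10(1.7) ≈ 514.112. V_11(1.7) ≈ 645.718. The 11-ball is larger.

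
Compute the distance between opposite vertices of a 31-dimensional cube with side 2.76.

Diagonal = √31 · 2.76 ≈ 15.367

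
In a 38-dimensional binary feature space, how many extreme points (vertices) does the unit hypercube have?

The 38-cube has 2^38 = 274877906944 vertices.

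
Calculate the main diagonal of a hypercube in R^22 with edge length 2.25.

||(2.25,2.25,...,2.25)|| = √(22)·2.25 ≈ 10.5534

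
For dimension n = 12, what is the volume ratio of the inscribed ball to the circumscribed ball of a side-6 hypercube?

The radii are 6/2 and 6√12/2, so the volume ratio is (1/√12)^12 = 12^{-12/2} ≈ 3.34898e-07.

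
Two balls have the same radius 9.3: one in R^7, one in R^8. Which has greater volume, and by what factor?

V_7(9.3) ≈ 2.8429e+07, V_8(9.3) ≈ 2.27118e+08. The 8-ball is larger by a factor of 7.989.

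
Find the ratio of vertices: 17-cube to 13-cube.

The 17-cube has 2^17 = 131072 vertices. The 13-cube has 2^13 = 8192 vertices. Ratio: 131072/8192 = 16.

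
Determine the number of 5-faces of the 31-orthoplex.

f_5(31-orthoplex) = 2^6 · (31 choose 6) = 47121984.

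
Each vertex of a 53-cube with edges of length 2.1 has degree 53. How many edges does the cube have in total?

Each of the 2^53 = 9007199254740992 vertices has degree 53; total edges = 53·2^53/2 = 238690780250636288.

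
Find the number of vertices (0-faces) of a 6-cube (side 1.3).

Number of 0-faces = C(6,0) · 2^(6-0) = 1 · 64 = 64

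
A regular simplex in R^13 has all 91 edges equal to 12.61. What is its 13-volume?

Volume = 12.61^13 · √(14/2^13) / 13! ≈ 1353.27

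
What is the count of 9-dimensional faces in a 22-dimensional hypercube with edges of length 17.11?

Number of 9-faces = C(22,9) · 2^(22-9) = 497420 · 8192 = 4074864640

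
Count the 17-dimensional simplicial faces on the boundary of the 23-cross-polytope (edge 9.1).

An n-cross-polytope has 2^(k+1)·C(n,k+1) k-faces. Here 2^18·C(23,18) = 262144·33649 = 8820883456.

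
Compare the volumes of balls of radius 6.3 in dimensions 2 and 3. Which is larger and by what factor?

V_2(6.3) ≈ 124.69, V_3(6.3) ≈ 1047.39. The 3-ball is larger by a factor of 8.4.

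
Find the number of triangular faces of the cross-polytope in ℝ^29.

Each 2-face is the convex hull of 3 vertices, one chosen as ±e_i from each of 3 distinct axes: 2^3·C(29,3) = 29232.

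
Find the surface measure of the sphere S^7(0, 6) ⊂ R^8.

S = n·V_n(r)/r = 8·V_8(6)/6 (volume-to-surface relation), giving 93312·π^4 ≈ 9.08944e+06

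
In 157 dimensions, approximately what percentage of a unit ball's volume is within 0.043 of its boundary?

1 - (1-0.043)^157 ≈ 0.998993 ≈ 99.90%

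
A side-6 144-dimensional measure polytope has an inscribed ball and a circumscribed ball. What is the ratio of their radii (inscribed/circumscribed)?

For an n-cube of any side s, the inradius is s/2 and the circumradius is s√n/2, so the ratio is 1/√144 ≈ 0.0833333.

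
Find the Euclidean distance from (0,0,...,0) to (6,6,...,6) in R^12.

d = √(6² + 6² + ... + 6²) [12 terms] = √(12·6²) = 6√12 ≈ 20.7846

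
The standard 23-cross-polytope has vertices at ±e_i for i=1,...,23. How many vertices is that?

The vertices are ±e_1, ..., ±e_23, so there are 2·23 = 46.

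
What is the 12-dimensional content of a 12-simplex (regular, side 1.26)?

V_12 = √(13) · 1.26^12 / (12! · 2^(12/2)) ≈ 1.88322e-09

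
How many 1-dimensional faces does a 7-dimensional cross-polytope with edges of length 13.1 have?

Number of 1-faces = 2^(1+1) · C(7,1+1) = 4 · 21 = 84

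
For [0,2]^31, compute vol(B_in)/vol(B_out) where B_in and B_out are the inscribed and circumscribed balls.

V_in/V_out = n^(-n/2) = 31^(-31/2) ≈ 7.65409e-24.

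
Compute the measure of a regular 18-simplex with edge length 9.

For a regular n-simplex with edge a, V = (a^n / n!)·√((n+1)/2^n). With a=9, n=18: V ≈ 0.199586.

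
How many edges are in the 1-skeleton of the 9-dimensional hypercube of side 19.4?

An n-cube has n·2^(n-1) edges. With n = 9: 9·256 = 2304.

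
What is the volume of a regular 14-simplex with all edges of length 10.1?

For a regular n-simplex with edge a, V = (a^n / n!)·√((n+1)/2^n). With a=10.1, n=14: V ≈ 39.8957.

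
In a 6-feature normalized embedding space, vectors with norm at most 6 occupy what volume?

The n-ball volume is π^(n/2)·r^n/Γ(n/2+1). With n=6, r=6: V = 7776·π^3 ≈ 241105.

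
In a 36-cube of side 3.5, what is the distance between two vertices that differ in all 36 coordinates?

||(3.5,3.5,...,3.5)|| = √(36)·3.5 = 21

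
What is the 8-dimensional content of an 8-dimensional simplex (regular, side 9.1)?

For a regular n-simplex with edge a, V = (a^n / n!)·√((n+1)/2^n). With a=9.1, n=8: V ≈ 218.681.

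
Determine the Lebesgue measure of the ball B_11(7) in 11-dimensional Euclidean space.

The n-ball volume is π^(n/2)·r^n/Γ(n/2+1). With n=11, r=7: V = 18078415936·π^5/1485 ≈ 3.72549e+09.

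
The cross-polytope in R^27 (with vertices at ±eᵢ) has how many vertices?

Number of vertices = 2n = 54.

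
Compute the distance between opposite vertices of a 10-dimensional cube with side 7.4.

d = √(7.4² + 7.4² + ... + 7.4²) [10 terms] = √(10·7.4²) = 7.4√10 ≈ 23.4009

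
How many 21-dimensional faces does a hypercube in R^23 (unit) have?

Number of 21-faces = C(23,21) · 2^(23-21) = 253 · 4 = 1012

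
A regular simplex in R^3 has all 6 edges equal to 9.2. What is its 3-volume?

Volume = (√2/12) · 9.2³ = 91.7693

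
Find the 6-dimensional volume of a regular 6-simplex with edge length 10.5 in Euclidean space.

V = (10.5^6 / 6!) · √((6+1) / 2^6) ≈ 615.549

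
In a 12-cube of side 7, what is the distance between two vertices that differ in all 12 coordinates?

Diagonal = √12 · 7 ≈ 24.2487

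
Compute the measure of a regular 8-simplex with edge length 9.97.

Volume = 9.97^8 · √(9/2^8) / 8! ≈ 453.986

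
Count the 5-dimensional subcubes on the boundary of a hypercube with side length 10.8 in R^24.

Choose 5 of 24 axes to span the face (C(24,5) = 42504 ways), then fix each of the remaining 19 coordinates at one of its two extreme values (2^19 = 524288 ways): 42504·524288 = 22284337152.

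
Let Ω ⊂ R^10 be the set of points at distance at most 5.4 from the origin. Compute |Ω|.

Volume = π^{10/2}·(5.4)^10/Γ(6) ≈ 5.37658e+07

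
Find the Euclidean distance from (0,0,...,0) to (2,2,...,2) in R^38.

||(2,2,...,2)|| = √(38)·2 ≈ 12.3288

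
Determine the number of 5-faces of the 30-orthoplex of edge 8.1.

An n-cross-polytope has 2^(k+1)·C(n,k+1) k-faces. Here 2^6·C(30,6) = 64·593775 = 38001600.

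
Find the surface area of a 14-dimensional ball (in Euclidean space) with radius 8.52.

The surface area of an n-ball is 2π^(n/2) r^(n-1) / Γ(n/2). For n=14, r=8.52: 1.04583e+13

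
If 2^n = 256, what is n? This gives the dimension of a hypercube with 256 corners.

2^n = 256 ⇒ n = log_2(256) = 8.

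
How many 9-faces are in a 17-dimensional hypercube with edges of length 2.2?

Choose 9 of 17 axes to span the face (C(17,9) = 24310 ways), then fix each of the remaining 8 coordinates at one of its two extreme values (2^8 = 256 ways): 24310·256 = 6223360.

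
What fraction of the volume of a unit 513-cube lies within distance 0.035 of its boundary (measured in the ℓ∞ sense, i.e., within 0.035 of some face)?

Shell fraction = 1 - (1-0.07)^513 ≈ 1 - 6.788e-17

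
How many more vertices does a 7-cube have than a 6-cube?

The 7-cube has 2^7 = 128 vertices. The 6-cube has 2^6 = 64 vertices. Difference: 128 - 64 = 64.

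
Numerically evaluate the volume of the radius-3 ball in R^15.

The n-ball volume is π^(n/2)·r^n/Γ(n/2+1). With n=15, r=3: V = 45349632·π^7/25025 ≈ 5.47329e+06.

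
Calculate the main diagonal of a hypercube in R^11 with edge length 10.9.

d = √(10.9² + 10.9² + ... + 10.9²) [11 terms] = √(11·10.9²) = 10.9√11 ≈ 36.1512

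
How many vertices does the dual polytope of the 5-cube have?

The vertices are ±e_1, ..., ±e_5, so there are 2·5 = 10.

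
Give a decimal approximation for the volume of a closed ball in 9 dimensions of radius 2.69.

The n-ball volume is π^(n/2)·r^n/Γ(n/2+1). With n=9, r=2.69: V ≈ 24327.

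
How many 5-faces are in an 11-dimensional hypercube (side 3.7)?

An n-cube has C(n,k)·2^(n-k) k-faces. Here C(11,5)·2^6 = 462·64 = 29568.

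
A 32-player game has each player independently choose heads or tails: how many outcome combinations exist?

Number of vertices = 2^32 = 4294967296.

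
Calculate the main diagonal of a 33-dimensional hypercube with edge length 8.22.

d = √(8.22² + 8.22² + ... + 8.22²) [33 terms] = √(33·8.22²) = 8.22√33 ≈ 47.2203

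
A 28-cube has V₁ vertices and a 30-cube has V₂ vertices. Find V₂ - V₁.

V₁ = 2^28 = 268435456. V₂ = 2^30 = 1073741824. V₂ - V₁ = 805306368.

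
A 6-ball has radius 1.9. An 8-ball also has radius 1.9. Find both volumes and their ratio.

V_6(1.9) ≈ 243.12. V_8(1.9) ≈ 689.314. Ratio V_6/V_8 ≈ 0.3527.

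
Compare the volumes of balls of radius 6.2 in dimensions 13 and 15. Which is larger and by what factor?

V_13(6.2) ≈ 1.82152e+10, V_15(6.2) ≈ 2.93295e+11. The 15-ball is larger by a factor of 16.1.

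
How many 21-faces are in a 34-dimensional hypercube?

Choose 21 of 34 axes to span the face (C(34,21) = 927983760 ways), then fix each of the remaining 13 coordinates at one of its two extreme values (2^13 = 8192 ways): 927983760·8192 = 7602042961920.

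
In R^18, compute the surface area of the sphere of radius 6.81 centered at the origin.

|∂B_18(6.81)| ≈ 2.15456e+14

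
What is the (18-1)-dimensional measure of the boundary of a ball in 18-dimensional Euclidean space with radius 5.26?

S_18(5.26) = 2·π^(18/2)·(5.26)^17 / Γ(18/2) ≈ 2.67064e+12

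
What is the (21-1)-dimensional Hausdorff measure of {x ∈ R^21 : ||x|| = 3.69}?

S_21(3.69) = 2·π^(21/2)·(3.69)^20 / Γ(21/2) ≈ 6.41644e+10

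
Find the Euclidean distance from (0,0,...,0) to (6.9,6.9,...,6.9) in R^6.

d = √(6.9² + 6.9² + ... + 6.9²) [6 terms] = √(6·6.9²) = 6.9√6 ≈ 16.9015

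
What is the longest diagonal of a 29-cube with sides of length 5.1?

d = √(5.1² + 5.1² + ... + 5.1²) [29 terms] = √(29·5.1²) = 5.1√29 ≈ 27.4643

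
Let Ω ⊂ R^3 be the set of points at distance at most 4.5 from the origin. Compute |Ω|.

V = 243·π/2 ≈ 381.704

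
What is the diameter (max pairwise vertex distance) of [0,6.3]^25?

||(6.3,6.3,...,6.3)|| = √(25)·6.3 = 31.5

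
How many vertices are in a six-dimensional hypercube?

f_0(6-cube) = (6 choose 0) · 2^6 = 64.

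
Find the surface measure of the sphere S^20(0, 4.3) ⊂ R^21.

The surface area of an n-ball is 2π^(n/2) r^(n-1) / Γ(n/2). For n=21, r=4.3: 1.36816e+12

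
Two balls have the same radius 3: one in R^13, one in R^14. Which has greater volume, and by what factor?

V_13(3) ≈ 1.45184e+06, V_14(3) ≈ 2.86626e+06. The 14-ball is larger by a factor of 1.974.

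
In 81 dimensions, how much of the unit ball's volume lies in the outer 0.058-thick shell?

Shell fraction = 1 - (1-0.058)^81 ≈ 0.992091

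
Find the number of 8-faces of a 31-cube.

Number of 8-faces = C(31,8) · 2^(31-8) = 7888725 · 8388608 = 66175421644800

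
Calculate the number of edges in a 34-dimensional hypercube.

The 34-cube has n·2^(n-1) = 34·2^33 = 34·8589934592 = 292057776128 edges.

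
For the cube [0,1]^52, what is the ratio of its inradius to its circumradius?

Ratio = (s/2)/(s√52/2) = 52^(-1/2) ≈ 0.138675.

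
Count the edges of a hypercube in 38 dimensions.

Number of 1-faces = C(38,1)·2^(38-1) = 38·137438953472 = 5222680231936.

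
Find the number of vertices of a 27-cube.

Each vertex is a binary string of length 27, so there are 2^27 = 134217728.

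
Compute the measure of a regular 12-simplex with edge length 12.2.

V = (12.2^12 / 12!) · √((12+1) / 2^12) ≈ 1278.71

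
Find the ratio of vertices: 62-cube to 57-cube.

The 62-cube has 2^62 = 4611686018427387904 vertices. The 57-cube has 2^57 = 144115188075855872 vertices. Ratio: 4611686018427387904/144115188075855872 = 32.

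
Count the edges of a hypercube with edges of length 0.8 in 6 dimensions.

Each of the 2^6 = 64 vertices has degree 6; total edges = 6·2^6/2 = 192.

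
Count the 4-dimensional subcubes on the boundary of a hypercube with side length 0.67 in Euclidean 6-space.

f_4(6-cube) = (6 choose 4) · 2^2 = 60.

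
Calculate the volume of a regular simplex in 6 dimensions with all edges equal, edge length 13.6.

Volume = 13.6^6 · √(7/2^6) / 6! ≈ 2906.43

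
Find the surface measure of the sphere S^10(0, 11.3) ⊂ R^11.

The surface area of an n-ball is 2π^(n/2) r^(n-1) / Γ(n/2). For n=11, r=11.3: 7.03529e+11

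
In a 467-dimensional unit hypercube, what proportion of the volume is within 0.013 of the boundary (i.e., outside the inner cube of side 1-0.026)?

The inner cube has side 1-2·0.013 = 0.974 and volume (0.974)^467 ≈ 4.54e-06, so the shell holds 0.9999954602 of the volume.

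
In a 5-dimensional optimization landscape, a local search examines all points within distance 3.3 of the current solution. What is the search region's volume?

Volume = π^{5/2}·(3.3)^5/Γ(7/2) ≈ 2060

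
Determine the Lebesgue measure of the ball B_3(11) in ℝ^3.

The n-ball volume is π^(n/2)·r^n/Γ(n/2+1). With n=3, r=11: V = 5324·π/3 ≈ 5575.28.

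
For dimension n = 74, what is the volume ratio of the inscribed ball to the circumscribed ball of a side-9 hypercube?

Volume scales as r^n, and r_in/r_out = 1/√74, giving (1/√74)^74 ≈ 6.89329e-70.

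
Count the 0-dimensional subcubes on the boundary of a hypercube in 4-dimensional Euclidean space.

Number of 0-faces = C(4,0) · 2^(4-0) = 1 · 16 = 16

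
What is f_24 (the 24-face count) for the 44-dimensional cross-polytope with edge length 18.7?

Number of 24-faces = 2^(24+1) · C(44,24+1) = 33554432 · 1408831480056 = 47272540096998408192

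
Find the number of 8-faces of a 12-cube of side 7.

f_8(12-cube) = (12 choose 8) · 2^4 = 7920.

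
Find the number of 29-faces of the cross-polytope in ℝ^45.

Each 29-face is the convex hull of 30 vertices, one chosen as ±e_i from each of 30 distinct axes: 2^30·C(45,30) = 370298578584748425216.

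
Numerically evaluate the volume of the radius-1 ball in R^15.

The n-ball volume is π^(n/2)·r^n/Γ(n/2+1). With n=15, r=1: V = 256·π^7/2027025 ≈ 0.381443.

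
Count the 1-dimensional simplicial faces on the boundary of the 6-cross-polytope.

f_1(6-orthoplex) = 2^2 · (6 choose 2) = 60.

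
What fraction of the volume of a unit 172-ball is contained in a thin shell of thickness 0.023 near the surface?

V(inner)/V(outer) = ((1-0.023)/1)^172 ≈ 0.01828, so the shell fraction is 0.981725.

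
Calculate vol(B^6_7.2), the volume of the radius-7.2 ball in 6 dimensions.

Volume = π^{6/2}·(7.2)^6/Γ(4) ≈ 719935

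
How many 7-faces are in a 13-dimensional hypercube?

An n-cube has C(n,k)·2^(n-k) k-faces. Here C(13,7)·2^6 = 1716·64 = 109824.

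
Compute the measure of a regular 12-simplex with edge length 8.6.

Volume = 8.6^12 · √(13/2^12) / 12! ≈ 19.2502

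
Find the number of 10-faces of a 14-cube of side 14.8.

f_10(14-cube) = (14 choose 10) · 2^4 = 16016.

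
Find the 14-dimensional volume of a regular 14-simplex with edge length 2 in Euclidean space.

For a regular n-simplex with edge a, V = (a^n / n!)·√((n+1)/2^n). With a=2, n=14: V ≈ 5.68653e-09.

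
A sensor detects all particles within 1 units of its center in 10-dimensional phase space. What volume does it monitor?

V = π^5/120 ≈ 2.55016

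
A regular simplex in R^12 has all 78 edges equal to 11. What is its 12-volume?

V_12 = √(13) · 11^12 / (12! · 2^(12/2)) ≈ 369.119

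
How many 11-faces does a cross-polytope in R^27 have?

Each 11-face is the convex hull of 12 vertices, one chosen as ±e_i from each of 12 distinct axes: 2^12·C(27,12) = 71204290560.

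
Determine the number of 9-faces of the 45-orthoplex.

An n-cross-polytope has 2^(k+1)·C(n,k+1) k-faces. Here 2^10·C(45,10) = 1024·3190187286 = 3266751780864.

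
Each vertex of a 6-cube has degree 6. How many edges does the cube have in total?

The 6-cube has n·2^(n-1) = 6·2^5 = 6·32 = 192 edges.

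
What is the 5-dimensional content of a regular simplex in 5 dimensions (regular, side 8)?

For a regular n-simplex with edge a, V = (a^n / n!)·√((n+1)/2^n). With a=8, n=5: V ≈ 118.241.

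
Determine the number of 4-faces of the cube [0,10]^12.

f_4(12-cube) = (12 choose 4) · 2^8 = 126720.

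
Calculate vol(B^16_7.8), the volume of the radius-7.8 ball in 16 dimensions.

V_16(7.8) = π^(16/2) · (7.8)^16 / Γ(16/2 + 1) ≈ 4.41766e+13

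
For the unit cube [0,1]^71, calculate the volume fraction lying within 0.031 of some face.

The inner cube has side 1-2·0.031 = 0.938 and volume (0.938)^71 ≈ 0.01063, so the shell holds 0.989373 of the volume.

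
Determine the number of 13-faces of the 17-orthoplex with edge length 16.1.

Number of 13-faces = 2^(13+1) · C(17,13+1) = 16384 · 680 = 11141120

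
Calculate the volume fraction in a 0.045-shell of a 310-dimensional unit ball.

Shell fraction = 1 - (1-0.045)^310 ≈ 0.9999993675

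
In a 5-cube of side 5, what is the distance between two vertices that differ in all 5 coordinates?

||(5,5,...,5)|| = √(5)·5 ≈ 11.1803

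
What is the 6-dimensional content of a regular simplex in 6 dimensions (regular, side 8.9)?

V = (8.9^6 / 6!) · √((6+1) / 2^6) ≈ 228.279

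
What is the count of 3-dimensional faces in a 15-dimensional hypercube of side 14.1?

Choose 3 of 15 axes to span the face (C(15,3) = 455 ways), then fix each of the remaining 12 coordinates at one of its two extreme values (2^12 = 4096 ways): 455·4096 = 1863680.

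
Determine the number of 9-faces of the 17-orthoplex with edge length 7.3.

Each 9-face is the convex hull of 10 vertices, one chosen as ±e_i from each of 10 distinct axes: 2^10·C(17,10) = 19914752.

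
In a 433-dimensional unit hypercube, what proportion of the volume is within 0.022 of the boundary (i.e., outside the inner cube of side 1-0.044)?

Shell fraction = 1 - (1-0.044)^433 ≈ 0.9999999965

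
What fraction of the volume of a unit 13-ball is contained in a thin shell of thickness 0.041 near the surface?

1 - (1-0.041)^13 ≈ 0.419714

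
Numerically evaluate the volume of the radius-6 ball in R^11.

V = 859963392·π^5/385 ≈ 6.83547e+08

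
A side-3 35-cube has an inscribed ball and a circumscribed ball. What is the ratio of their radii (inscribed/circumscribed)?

r_in / r_out = (3/2) / (3√35/2) = 1/√35 ≈ 0.169031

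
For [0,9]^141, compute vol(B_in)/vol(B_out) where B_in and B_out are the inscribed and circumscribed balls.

V_in/V_out = n^(-n/2) = 141^(-141/2) ≈ 3.02032e-152.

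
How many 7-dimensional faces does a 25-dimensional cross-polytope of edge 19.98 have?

Each 7-face is the convex hull of 8 vertices, one chosen as ±e_i from each of 8 distinct axes: 2^8·C(25,8) = 276883200.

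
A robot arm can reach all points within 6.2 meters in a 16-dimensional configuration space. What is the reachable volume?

The n-ball volume is π^(n/2)·r^n/Γ(n/2+1). With n=16, r=6.2: V ≈ 1.12188e+12.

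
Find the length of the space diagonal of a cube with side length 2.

The space diagonal of an n-cube of side s is s√n. Here 2·√3 ≈ 3.4641.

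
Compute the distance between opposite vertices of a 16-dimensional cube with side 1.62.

||(1.62,1.62,...,1.62)|| = √(16)·1.62 = 6.48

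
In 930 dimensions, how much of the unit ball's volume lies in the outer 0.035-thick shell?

Shell fraction = 1 - (1-0.035)^930 ≈ 1 - 4.078e-15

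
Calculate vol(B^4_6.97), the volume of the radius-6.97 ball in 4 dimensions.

Volume = π^{4/2}·(6.97)^4/Γ(3) ≈ 11646.6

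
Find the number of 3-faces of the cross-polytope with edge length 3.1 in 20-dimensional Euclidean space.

f_3(20-orthoplex) = 2^4 · (20 choose 4) = 77520.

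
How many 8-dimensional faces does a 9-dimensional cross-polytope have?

Each 8-face is the convex hull of 9 vertices, one chosen as ±e_i from each of 9 distinct axes: 2^9·C(9,9) = 512.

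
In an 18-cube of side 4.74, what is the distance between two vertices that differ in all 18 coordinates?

Diagonal = √18 · 4.74 ≈ 20.1101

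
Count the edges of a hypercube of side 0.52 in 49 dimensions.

An n-cube has n·2^(n-1) edges. With n = 49: 49·281474976710656 = 13792273858822144.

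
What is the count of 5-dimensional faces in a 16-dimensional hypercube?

Choose 5 of 16 axes to span the face (C(16,5) = 4368 ways), then fix each of the remaining 11 coordinates at one of its two extreme values (2^11 = 2048 ways): 4368·2048 = 8945664.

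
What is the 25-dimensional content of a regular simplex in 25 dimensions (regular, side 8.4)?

Volume = 8.4^25 · √(26/2^25) / 25! ≈ 7.26019e-06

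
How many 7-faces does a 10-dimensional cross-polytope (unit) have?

Each 7-face is the convex hull of 8 vertices, one chosen as ±e_i from each of 8 distinct axes: 2^8·C(10,8) = 11520.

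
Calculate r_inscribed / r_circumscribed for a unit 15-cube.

Ratio = (s/2)/(s√15/2) = 15^(-1/2) ≈ 0.258199.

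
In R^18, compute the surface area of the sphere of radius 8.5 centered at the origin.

|∂B_18(8.5)| = 827240261886336764177·π^9/2642411520 ≈ 9.33211e+15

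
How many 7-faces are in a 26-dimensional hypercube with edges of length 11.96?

Choose 7 of 26 axes to span the face (C(26,7) = 657800 ways), then fix each of the remaining 19 coordinates at one of its two extreme values (2^19 = 524288 ways): 657800·524288 = 344876646400.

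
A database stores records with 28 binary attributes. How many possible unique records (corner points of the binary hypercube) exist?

Each vertex is a binary string of length 28, so there are 2^28 = 268435456.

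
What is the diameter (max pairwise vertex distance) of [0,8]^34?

d = √(8² + 8² + ... + 8²) [34 terms] = √(34·8²) = 8√34 ≈ 46.6476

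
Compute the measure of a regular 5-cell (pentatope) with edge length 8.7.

V = (8.7^4 / 4!) · √((4+1) / 2^4) ≈ 133.441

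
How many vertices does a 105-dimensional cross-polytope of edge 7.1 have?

An n-cross-polytope has 2n vertices; here n = 105, giving 210.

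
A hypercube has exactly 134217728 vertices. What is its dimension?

Since 2^n = 134217728, we have n = 27.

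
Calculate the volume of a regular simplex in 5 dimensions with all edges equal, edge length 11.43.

V_5 = √(6) · 11.43^5 / (5! · 2^(5/2)) ≈ 703.964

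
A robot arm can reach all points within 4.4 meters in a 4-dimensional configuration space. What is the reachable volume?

The n-ball volume is π^(n/2)·r^n/Γ(n/2+1). With n=4, r=4.4: V ≈ 1849.61.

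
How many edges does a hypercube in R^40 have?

Number of 1-faces = C(40,1)·2^(40-1) = 40·549755813888 = 21990232555520.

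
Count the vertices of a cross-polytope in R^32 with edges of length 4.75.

An n-cross-polytope has 2n vertices; here n = 32, giving 64.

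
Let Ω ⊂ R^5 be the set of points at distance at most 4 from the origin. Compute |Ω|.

Volume = π^{5/2}·(4)^5/Γ(7/2) = 8192·π^2/15 ≈ 5390.12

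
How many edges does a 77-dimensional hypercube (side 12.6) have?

Each of the 2^77 = 151115727451828646838272 vertices has degree 77; total edges = 77·2^77/2 = 5817955506895402903273472.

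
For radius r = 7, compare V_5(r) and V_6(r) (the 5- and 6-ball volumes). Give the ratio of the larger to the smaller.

V_5(7) ≈ 88468.5, V_6(7) ≈ 607976. The 6-ball is larger by a factor of 6.872.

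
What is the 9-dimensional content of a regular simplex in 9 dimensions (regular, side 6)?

V_9 = √(10) · 6^9 / (9! · 2^(9/2)) ≈ 3.88118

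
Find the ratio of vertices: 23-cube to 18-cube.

The 23-cube has 2^23 = 8388608 vertices. The 18-cube has 2^18 = 262144 vertices. Ratio: 8388608/262144 = 32.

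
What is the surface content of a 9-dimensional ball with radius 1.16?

S_9(1.16) = 2·π^(9/2)·(1.16)^8 / Γ(9/2) ≈ 97.3249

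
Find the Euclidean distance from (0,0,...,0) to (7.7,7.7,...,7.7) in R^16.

d = √(7.7² + 7.7² + ... + 7.7²) [16 terms] = √(16·7.7²) = 7.7√16 = 30.8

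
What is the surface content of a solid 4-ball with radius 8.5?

S_4(8.5) = 2·π^(4/2)·(8.5)^3 / Γ(4/2) = 4913·π^2/4 ≈ 12122.3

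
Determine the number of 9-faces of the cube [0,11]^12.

An n-cube has C(n,k)·2^(n-k) k-faces. Here C(12,9)·2^3 = 220·8 = 1760.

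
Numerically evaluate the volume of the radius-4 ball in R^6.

The n-ball volume is π^(n/2)·r^n/Γ(n/2+1). With n=6, r=4: V = 2048·π^3/3 ≈ 21167.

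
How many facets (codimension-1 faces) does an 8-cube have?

An n-cube has C(n,k)·2^(n-k) k-faces. Here C(8,7)·2^1 = 8·2 = 16.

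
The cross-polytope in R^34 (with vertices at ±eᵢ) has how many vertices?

An n-cross-polytope has 2n vertices; here n = 34, giving 68.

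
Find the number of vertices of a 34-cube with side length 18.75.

The 34-cube has 2^34 = 17179869184 vertices.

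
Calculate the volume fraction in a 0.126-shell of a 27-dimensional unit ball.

V(inner)/V(outer) = ((1-0.126)/1)^27 ≈ 0.02635, so the shell fraction is 0.973648.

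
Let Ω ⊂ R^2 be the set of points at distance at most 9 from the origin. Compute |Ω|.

Volume = π^{2/2}·(9)^2/Γ(2) = 81·π ≈ 254.469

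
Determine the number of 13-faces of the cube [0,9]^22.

f_13(22-cube) = (22 choose 13) · 2^9 = 254679040.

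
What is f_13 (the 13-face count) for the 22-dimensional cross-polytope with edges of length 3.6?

An n-cross-polytope has 2^(k+1)·C(n,k+1) k-faces. Here 2^14·C(22,14) = 16384·319770 = 5239111680.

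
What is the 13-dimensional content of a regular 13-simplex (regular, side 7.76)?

V = (7.76^13 / 13!) · √((13+1) / 2^13) ≈ 2.45635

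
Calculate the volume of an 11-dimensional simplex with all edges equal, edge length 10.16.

V_11 = √(12) · 10.16^11 / (11! · 2^(11/2)) ≈ 228.35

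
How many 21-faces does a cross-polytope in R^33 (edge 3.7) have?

An n-cross-polytope has 2^(k+1)·C(n,k+1) k-faces. Here 2^22·C(33,22) = 4194304·193536720 = 811751838842880.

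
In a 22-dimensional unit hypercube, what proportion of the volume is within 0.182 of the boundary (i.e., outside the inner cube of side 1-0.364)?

The inner cube has side 1-2·0.182 = 0.636 and volume (0.636)^22 ≈ 4.743e-05, so the shell holds 0.999953 of the volume.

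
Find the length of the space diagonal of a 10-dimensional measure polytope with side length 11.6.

Diagonal = √10 · 11.6 ≈ 36.6824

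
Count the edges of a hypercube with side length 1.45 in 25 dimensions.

The 25-cube has n·2^(n-1) = 25·2^24 = 25·16777216 = 419430400 edges.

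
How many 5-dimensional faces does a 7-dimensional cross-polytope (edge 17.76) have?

Each 5-face is the convex hull of 6 vertices, one chosen as ±e_i from each of 6 distinct axes: 2^6·C(7,6) = 448.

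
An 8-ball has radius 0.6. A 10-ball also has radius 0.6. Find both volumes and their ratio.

V_8(0.6) ≈ 0.0681708. V_10(0.6) ≈ 0.0154199. Ratio V_8/V_10 ≈ 4.421.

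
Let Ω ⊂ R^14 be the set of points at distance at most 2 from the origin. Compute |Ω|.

The n-ball volume is π^(n/2)·r^n/Γ(n/2+1). With n=14, r=2: V = 1024·π^7/315 ≈ 9818.35.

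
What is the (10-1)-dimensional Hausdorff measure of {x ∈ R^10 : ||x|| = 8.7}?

|∂B_10(8.7)| ≈ 7.28184e+09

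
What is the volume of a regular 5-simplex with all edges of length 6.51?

V_5 = √(6) · 6.51^5 / (5! · 2^(5/2)) ≈ 42.1914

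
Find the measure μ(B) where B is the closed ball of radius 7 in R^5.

Volume = π^{5/2}·(7)^5/Γ(7/2) = 134456·π^2/15 ≈ 88468.5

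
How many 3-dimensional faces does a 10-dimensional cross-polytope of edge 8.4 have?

An n-cross-polytope has 2^(k+1)·C(n,k+1) k-faces. Here 2^4·C(10,4) = 16·210 = 3360.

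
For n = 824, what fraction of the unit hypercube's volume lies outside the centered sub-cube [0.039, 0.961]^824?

Shell fraction = 1 - (1-0.078)^824 ≈ 1 - 8.675e-30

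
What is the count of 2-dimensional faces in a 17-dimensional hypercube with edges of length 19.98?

Number of 2-faces = C(17,2) · 2^(17-2) = 136 · 32768 = 4456448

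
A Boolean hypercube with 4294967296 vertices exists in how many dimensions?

Since 2^n = 4294967296, we have n = 32.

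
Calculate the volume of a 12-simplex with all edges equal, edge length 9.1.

For a regular n-simplex with edge a, V = (a^n / n!)·√((n+1)/2^n). With a=9.1, n=12: V ≈ 37.9273.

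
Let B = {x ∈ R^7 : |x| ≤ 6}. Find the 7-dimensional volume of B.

V_7(6) = π^(7/2) · (6)^7 / Γ(7/2 + 1) = 1492992·π^3/35 ≈ 1.32263e+06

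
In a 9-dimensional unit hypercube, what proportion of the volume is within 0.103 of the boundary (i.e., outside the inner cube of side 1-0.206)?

Shell fraction = 1 - (1-0.206)^9 ≈ 0.874575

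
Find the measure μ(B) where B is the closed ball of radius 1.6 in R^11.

Volume = π^{11/2}·(1.6)^11/Γ(13/2) ≈ 331.455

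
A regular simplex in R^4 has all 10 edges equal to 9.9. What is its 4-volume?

Volume = 9.9^4 · √(5/2^4) / 4! ≈ 223.746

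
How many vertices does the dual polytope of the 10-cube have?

An n-cross-polytope has 2n vertices; here n = 10, giving 20.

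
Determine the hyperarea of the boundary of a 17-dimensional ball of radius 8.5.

|∂B_17(8.5)| = 48661191875666868481·π^8/259459200 ≈ 1.77956e+15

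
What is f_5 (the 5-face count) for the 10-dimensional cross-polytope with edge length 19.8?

An n-cross-polytope has 2^(k+1)·C(n,k+1) k-faces. Here 2^6·C(10,6) = 64·210 = 13440.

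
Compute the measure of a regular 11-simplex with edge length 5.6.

Volume = 5.6^11 · √(12/2^11) / 11! ≈ 0.325715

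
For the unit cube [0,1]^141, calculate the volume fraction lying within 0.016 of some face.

1 - (1 - 2·0.016)^141 = 1 - 0.968^141 ≈ 0.989804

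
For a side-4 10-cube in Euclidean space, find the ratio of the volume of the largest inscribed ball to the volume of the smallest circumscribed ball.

The radii are 4/2 and 4√10/2, so the volume ratio is (1/√10)^10 = 10^{-10/2} ≈ 1e-05.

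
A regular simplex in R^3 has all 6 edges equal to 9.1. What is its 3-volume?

Volume = (√2/12) · 9.1³ = 88.8092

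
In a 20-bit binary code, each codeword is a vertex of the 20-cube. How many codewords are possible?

The 20-cube has 2^20 = 1048576 vertices.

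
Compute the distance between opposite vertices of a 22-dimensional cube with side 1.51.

||(1.51,1.51,...,1.51)|| = √(22)·1.51 ≈ 7.08253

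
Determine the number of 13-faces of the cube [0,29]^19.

Choose 13 of 19 axes to span the face (C(19,13) = 27132 ways), then fix each of the remaining 6 coordinates at one of its two extreme values (2^6 = 64 ways): 27132·64 = 1736448.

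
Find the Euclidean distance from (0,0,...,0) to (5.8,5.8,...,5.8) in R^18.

Diagonal = √18 · 5.8 ≈ 24.6073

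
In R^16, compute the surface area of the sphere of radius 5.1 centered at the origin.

S_16(5.1) = 2·π^(16/2)·(5.1)^15 / Γ(16/2) ≈ 1.5465e+11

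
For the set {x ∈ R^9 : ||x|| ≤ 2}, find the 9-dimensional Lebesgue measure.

The n-ball volume is π^(n/2)·r^n/Γ(n/2+1). With n=9, r=2: V = 16384·π^4/945 ≈ 1688.84.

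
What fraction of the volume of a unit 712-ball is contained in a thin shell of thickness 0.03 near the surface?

Shell fraction = 1 - (1-0.03)^712 ≈ 1 - 3.815e-10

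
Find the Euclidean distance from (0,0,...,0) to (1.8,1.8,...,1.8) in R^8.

||(1.8,1.8,...,1.8)|| = √(8)·1.8 ≈ 5.09117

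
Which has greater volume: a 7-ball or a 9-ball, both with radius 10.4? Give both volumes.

V_7(10.4) ≈ 6.21747e+07. V_9(10.4) ≈ 4.69481e+09. The 9-ball is larger.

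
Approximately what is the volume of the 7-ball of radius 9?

V_7(9) = π^(7/2) · (9)^7 / Γ(7/2 + 1) = 25509168·π^3/35 ≈ 2.25984e+07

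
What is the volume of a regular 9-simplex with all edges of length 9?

Volume = 9^9 · √(10/2^9) / 9! ≈ 149.205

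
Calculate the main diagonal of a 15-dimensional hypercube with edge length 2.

d = √(2² + 2² + ... + 2²) [15 terms] = √(15·2²) = 2√15 ≈ 7.74597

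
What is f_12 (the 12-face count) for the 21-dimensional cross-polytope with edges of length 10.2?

Number of 12-faces = 2^(12+1) · C(21,12+1) = 8192 · 203490 = 1666990080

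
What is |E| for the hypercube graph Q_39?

An n-cube has n·2^(n-1) edges. With n = 39: 39·274877906944 = 10720238370816.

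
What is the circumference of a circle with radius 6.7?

The surface area of an n-ball is 2π^(n/2) r^(n-1) / Γ(n/2). For n=2, r=6.7: 2πr = 2π·6.7 ≈ 42.0973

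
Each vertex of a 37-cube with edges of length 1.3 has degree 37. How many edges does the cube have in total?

The 37-cube has n·2^(n-1) = 37·2^36 = 37·68719476736 = 2542620639232 edges.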